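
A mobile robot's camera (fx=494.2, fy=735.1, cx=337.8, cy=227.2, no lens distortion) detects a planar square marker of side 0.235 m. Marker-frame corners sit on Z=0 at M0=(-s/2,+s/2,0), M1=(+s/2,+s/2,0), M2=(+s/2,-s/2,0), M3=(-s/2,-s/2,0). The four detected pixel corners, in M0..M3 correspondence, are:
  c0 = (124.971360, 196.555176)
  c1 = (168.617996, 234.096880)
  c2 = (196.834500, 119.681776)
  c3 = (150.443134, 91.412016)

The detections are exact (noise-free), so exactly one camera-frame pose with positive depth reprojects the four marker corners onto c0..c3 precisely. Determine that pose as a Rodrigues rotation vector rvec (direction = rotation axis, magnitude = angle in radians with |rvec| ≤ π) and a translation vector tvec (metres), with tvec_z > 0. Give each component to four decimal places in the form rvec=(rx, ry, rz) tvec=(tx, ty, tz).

Intrinsics K: fx=494.2, fy=735.1, cx=337.8, cy=227.2
Marker side s = 0.235 m; corners in marker frame (Z=0):
  M0 = (-0.1175, +0.1175, 0)
  M1 = (+0.1175, +0.1175, 0)
  M2 = (+0.1175, -0.1175, 0)
  M3 = (-0.1175, -0.1175, 0)
Detected image corners:
  c0 = (124.971360, 196.555176) px
  c1 = (168.617996, 234.096880) px
  c2 = (196.834500, 119.681776) px
  c3 = (150.443134, 91.412016) px
Planar DLT: solve 8×8 A·h = b for H (H[2,2]=1):
  H  [+132.12259 -107.84139 +159.17543]
  H  [+80.61030 +472.42845 +159.96641]
  H  [-0.37088 +0.03829 +1.00000]
B = K⁻¹H; ‖b₁‖=0.677604, ‖b₂‖=0.677604; λ = 2/(‖b₁‖+‖b₂‖) = 1.475788, sign → tz>0 ⇒ λ=+1.475788
r₁ = λ·B[:,0] = (+0.76867,+0.33100,-0.54734); r₂ = λ·B[:,1] = (-0.36066,+0.93098,+0.05651)
r₃ = r₁×r₂ = (+0.52827,+0.15397,+0.83500); SVD([r₁ r₂ r₃]) → R = UVᵀ:
  R  [+0.76867 -0.36066 +0.52827]
  R  [+0.33100 +0.93098 +0.15397]
  R  [-0.54734 +0.05651 +0.83500]
t = (-0.53341, -0.13498, +1.47579) m
tr R = 2.534654; θ = arccos((tr R − 1)/2) = 0.696134 rad = 39.886°
axis k = ((R−Rᵀ)₃₂, (R−Rᵀ)₁₃, (R−Rᵀ)₂₁) / (2 sinθ) = (-0.075995, +0.838675, +0.539304)
rvec = θ·k = (-0.052903, +0.583831, +0.375428)

rvec=(-0.0529, 0.5838, 0.3754) tvec=(-0.5334, -0.1350, 1.4758)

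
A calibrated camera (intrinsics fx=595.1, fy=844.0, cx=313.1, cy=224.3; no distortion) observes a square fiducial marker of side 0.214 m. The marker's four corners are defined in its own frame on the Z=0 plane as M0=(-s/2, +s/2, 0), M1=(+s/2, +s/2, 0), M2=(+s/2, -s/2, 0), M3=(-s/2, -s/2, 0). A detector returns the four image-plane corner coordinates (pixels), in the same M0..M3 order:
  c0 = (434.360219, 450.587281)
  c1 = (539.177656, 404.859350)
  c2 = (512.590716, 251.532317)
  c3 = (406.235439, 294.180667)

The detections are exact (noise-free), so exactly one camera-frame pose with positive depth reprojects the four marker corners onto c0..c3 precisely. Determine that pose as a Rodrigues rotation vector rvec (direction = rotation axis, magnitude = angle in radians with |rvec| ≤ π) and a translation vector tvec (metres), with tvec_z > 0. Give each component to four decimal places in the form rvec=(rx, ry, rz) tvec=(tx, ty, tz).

rvec=(0.0305, -0.1227, -0.2581) tvec=(0.3021, 0.1672, 1.1193)

Intrinsics K: fx=595.1, fy=844.0, cx=313.1, cy=224.3
Marker side s = 0.214 m; corners in marker frame (Z=0):
  M0 = (-0.1070, +0.1070, 0)
  M1 = (+0.1070, +0.1070, 0)
  M2 = (+0.1070, -0.1070, 0)
  M3 = (-0.1070, -0.1070, 0)
Detected image corners:
  c0 = (434.360219, 450.587281) px
  c1 = (539.177656, 404.859350) px
  c2 = (512.590716, 251.532317) px
  c3 = (406.235439, 294.180667) px
Planar DLT: solve 8×8 A·h = b for H (H[2,2]=1):
  H  [+542.86778 +147.16735 +473.74187]
  H  [-169.87487 +737.94307 +350.38195]
  H  [+0.10461 +0.04096 +1.00000]
B = K⁻¹H; ‖b₁‖=0.893418, ‖b₂‖=0.893418; λ = 2/(‖b₁‖+‖b₂‖) = 1.119297, sign → tz>0 ⇒ λ=+1.119297
r₁ = λ·B[:,0] = (+0.95945,-0.25640,+0.11709); r₂ = λ·B[:,1] = (+0.25268,+0.96646,+0.04584)
r₃ = r₁×r₂ = (-0.12492,-0.01440,+0.99206); SVD([r₁ r₂ r₃]) → R = UVᵀ:
  R  [+0.95945 +0.25268 -0.12492]
  R  [-0.25640 +0.96646 -0.01440]
  R  [+0.11709 +0.04584 +0.99206]
t = (+0.30214, +0.16721, +1.11930) m
tr R = 2.917978; θ = arccos((tr R − 1)/2) = 0.287383 rad = 16.466°
axis k = ((R−Rᵀ)₃₂, (R−Rᵀ)₁₃, (R−Rᵀ)₂₁) / (2 sinθ) = (+0.106268, -0.426899, -0.898033)
rvec = θ·k = (+0.030539, -0.122683, -0.258079)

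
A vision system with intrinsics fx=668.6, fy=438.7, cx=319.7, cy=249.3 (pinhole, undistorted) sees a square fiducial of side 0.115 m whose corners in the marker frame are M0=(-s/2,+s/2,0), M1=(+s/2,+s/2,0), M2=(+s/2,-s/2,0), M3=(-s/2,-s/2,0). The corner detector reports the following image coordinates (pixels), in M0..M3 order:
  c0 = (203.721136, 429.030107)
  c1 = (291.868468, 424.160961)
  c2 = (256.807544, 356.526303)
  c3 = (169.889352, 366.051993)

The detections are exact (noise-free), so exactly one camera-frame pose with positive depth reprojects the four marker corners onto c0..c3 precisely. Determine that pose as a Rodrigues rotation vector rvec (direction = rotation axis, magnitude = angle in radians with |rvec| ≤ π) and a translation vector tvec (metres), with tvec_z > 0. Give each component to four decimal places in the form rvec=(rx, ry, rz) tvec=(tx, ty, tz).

rvec=(0.1515, 0.4316, -0.2897) tvec=(-0.0964, 0.2353, 0.7119)

Intrinsics K: fx=668.6, fy=438.7, cx=319.7, cy=249.3
Marker side s = 0.115 m; corners in marker frame (Z=0):
  M0 = (-0.0575, +0.0575, 0)
  M1 = (+0.0575, +0.0575, 0)
  M2 = (+0.0575, -0.0575, 0)
  M3 = (-0.0575, -0.0575, 0)
Detected image corners:
  c0 = (203.721136, 429.030107) px
  c1 = (291.868468, 424.160961) px
  c2 = (256.807544, 356.526303) px
  c3 = (169.889352, 366.051993) px
Planar DLT: solve 8×8 A·h = b for H (H[2,2]=1):
  H  [+621.19851 +326.28336 +229.15938]
  H  [-301.63282 +613.19693 +394.28732]
  H  [-0.60715 +0.11682 +1.00000]
B = K⁻¹H; ‖b₁‖=1.404617, ‖b₂‖=1.404617; λ = 2/(‖b₁‖+‖b₂‖) = 0.711938, sign → tz>0 ⇒ λ=+0.711938
r₁ = λ·B[:,0] = (+0.86815,-0.24386,-0.43225); r₂ = λ·B[:,1] = (+0.30766,+0.94785,+0.08317)
r₃ = r₁×r₂ = (+0.38943,-0.20519,+0.89791); SVD([r₁ r₂ r₃]) → R = UVᵀ:
  R  [+0.86815 +0.30766 +0.38943]
  R  [-0.24386 +0.94785 -0.20519]
  R  [-0.43225 +0.08317 +0.89791]
t = (-0.09641, +0.23529, +0.71194) m
tr R = 2.713913; θ = arccos((tr R − 1)/2) = 0.541461 rad = 31.023°
axis k = ((R−Rᵀ)₃₂, (R−Rᵀ)₁₃, (R−Rᵀ)₂₁) / (2 sinθ) = (+0.279756, +0.797150, -0.535059)
rvec = θ·k = (+0.151477, +0.431626, -0.289713)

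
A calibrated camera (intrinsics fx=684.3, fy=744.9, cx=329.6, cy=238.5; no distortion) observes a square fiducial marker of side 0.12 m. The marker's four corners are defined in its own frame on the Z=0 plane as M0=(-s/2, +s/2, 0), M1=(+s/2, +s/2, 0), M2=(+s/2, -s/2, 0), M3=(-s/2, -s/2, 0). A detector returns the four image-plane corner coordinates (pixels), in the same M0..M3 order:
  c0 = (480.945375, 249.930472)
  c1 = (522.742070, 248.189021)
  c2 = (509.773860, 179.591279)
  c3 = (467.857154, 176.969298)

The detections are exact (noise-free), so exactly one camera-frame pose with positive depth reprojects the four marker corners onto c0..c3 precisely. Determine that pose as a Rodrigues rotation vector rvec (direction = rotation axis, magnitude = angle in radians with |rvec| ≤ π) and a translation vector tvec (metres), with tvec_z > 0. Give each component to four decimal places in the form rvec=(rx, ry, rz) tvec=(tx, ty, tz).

Intrinsics K: fx=684.3, fy=744.9, cx=329.6, cy=238.5
Marker side s = 0.12 m; corners in marker frame (Z=0):
  M0 = (-0.0600, +0.0600, 0)
  M1 = (+0.0600, +0.0600, 0)
  M2 = (+0.0600, -0.0600, 0)
  M3 = (-0.0600, -0.0600, 0)
Detected image corners:
  c0 = (480.945375, 249.930472) px
  c1 = (522.742070, 248.189021) px
  c2 = (509.773860, 179.591279) px
  c3 = (467.857154, 176.969298) px
Planar DLT: solve 8×8 A·h = b for H (H[2,2]=1):
  H  [+603.69830 +41.05211 +495.92252]
  H  [+113.76856 +560.14965 +213.38745]
  H  [+0.51458 -0.13627 +1.00000]
B = K⁻¹H; ‖b₁‖=0.816916, ‖b₂‖=0.816916; λ = 2/(‖b₁‖+‖b₂‖) = 1.224116, sign → tz>0 ⇒ λ=+1.224116
r₁ = λ·B[:,0] = (+0.77653,-0.01472,+0.62991); r₂ = λ·B[:,1] = (+0.15379,+0.97392,-0.16682)
r₃ = r₁×r₂ = (-0.61103,+0.22641,+0.75854); SVD([r₁ r₂ r₃]) → R = UVᵀ:
  R  [+0.77653 +0.15379 -0.61103]
  R  [-0.01472 +0.97392 +0.22641]
  R  [+0.62991 -0.16682 +0.75854]
t = (+0.29753, -0.04127, +1.22412) m
tr R = 2.508992; θ = arccos((tr R − 1)/2) = 0.715911 rad = 41.019°
axis k = ((R−Rᵀ)₃₂, (R−Rᵀ)₁₃, (R−Rᵀ)₂₁) / (2 sinθ) = (-0.299575, -0.945396, -0.128377)
rvec = θ·k = (-0.214469, -0.676819, -0.091906)

rvec=(-0.2145, -0.6768, -0.0919) tvec=(0.2975, -0.0413, 1.2241)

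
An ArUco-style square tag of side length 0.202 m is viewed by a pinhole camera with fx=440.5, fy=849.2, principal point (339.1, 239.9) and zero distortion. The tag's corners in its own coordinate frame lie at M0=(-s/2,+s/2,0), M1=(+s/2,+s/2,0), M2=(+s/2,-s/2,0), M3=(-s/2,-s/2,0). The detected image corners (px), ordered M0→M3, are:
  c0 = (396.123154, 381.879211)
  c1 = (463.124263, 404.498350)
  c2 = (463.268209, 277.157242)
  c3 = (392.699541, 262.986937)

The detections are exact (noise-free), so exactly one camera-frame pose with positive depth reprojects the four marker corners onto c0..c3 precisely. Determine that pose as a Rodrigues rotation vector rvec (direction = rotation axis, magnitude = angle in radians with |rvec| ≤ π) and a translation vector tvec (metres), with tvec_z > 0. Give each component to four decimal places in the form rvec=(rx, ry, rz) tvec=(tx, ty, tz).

Intrinsics K: fx=440.5, fy=849.2, cx=339.1, cy=239.9
Marker side s = 0.202 m; corners in marker frame (Z=0):
  M0 = (-0.1010, +0.1010, 0)
  M1 = (+0.1010, +0.1010, 0)
  M2 = (+0.1010, -0.1010, 0)
  M3 = (-0.1010, -0.1010, 0)
Detected image corners:
  c0 = (396.123154, 381.879211) px
  c1 = (463.124263, 404.498350) px
  c2 = (463.268209, 277.157242) px
  c3 = (392.699541, 262.986937) px
Planar DLT: solve 8×8 A·h = b for H (H[2,2]=1):
  H  [+177.57711 +122.43481 +427.50777]
  H  [-34.20925 +696.83630 +332.93058]
  H  [-0.37944 +0.26581 +1.00000]
B = K⁻¹H; ‖b₁‖=0.794848, ‖b₂‖=0.794848; λ = 2/(‖b₁‖+‖b₂‖) = 1.258102, sign → tz>0 ⇒ λ=+1.258102
r₁ = λ·B[:,0] = (+0.87466,+0.08418,-0.47737); r₂ = λ·B[:,1] = (+0.09225,+0.93790,+0.33441)
r₃ = r₁×r₂ = (+0.47588,-0.33653,+0.81258); SVD([r₁ r₂ r₃]) → R = UVᵀ:
  R  [+0.87466 +0.09225 +0.47588]
  R  [+0.08418 +0.93790 -0.33653]
  R  [-0.47737 +0.33441 +0.81258]
t = (+0.25250, +0.13783, +1.25810) m
tr R = 2.625140; θ = arccos((tr R − 1)/2) = 0.622249 rad = 35.652°
axis k = ((R−Rᵀ)₃₂, (R−Rᵀ)₁₃, (R−Rᵀ)₂₁) / (2 sinθ) = (+0.575558, +0.817732, -0.006927)
rvec = θ·k = (+0.358140, +0.508832, -0.004310)

rvec=(0.3581, 0.5088, -0.0043) tvec=(0.2525, 0.1378, 1.2581)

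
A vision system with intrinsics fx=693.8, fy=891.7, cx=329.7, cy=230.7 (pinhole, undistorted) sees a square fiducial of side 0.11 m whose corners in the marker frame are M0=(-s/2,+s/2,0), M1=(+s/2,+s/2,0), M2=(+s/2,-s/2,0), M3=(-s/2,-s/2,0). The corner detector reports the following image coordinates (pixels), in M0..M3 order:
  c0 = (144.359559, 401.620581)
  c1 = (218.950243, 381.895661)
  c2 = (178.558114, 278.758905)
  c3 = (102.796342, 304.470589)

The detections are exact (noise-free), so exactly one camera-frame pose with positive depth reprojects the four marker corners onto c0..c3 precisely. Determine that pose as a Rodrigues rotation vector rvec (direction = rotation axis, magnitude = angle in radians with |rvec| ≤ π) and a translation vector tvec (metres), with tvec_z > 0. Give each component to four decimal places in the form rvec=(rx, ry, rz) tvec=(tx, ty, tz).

rvec=(0.3941, 0.3320, -0.3182) tvec=(-0.1996, 0.1032, 0.8193)

Intrinsics K: fx=693.8, fy=891.7, cx=329.7, cy=230.7
Marker side s = 0.11 m; corners in marker frame (Z=0):
  M0 = (-0.0550, +0.0550, 0)
  M1 = (+0.0550, +0.0550, 0)
  M2 = (+0.0550, -0.0550, 0)
  M3 = (-0.0550, -0.0550, 0)
Detected image corners:
  c0 = (144.359559, 401.620581) px
  c1 = (218.950243, 381.895661) px
  c2 = (178.558114, 278.758905) px
  c3 = (102.796342, 304.470589) px
Planar DLT: solve 8×8 A·h = b for H (H[2,2]=1):
  H  [+609.96400 +435.45938 +160.66439]
  H  [-361.43874 +1042.85873 +343.04388]
  H  [-0.45507 +0.38967 +1.00000]
B = K⁻¹H; ‖b₁‖=1.220552, ‖b₂‖=1.220552; λ = 2/(‖b₁‖+‖b₂‖) = 0.819302, sign → tz>0 ⇒ λ=+0.819302
r₁ = λ·B[:,0] = (+0.89748,-0.23563,-0.37284); r₂ = λ·B[:,1] = (+0.36252,+0.87559,+0.31926)
r₃ = r₁×r₂ = (+0.25123,-0.42169,+0.87124); SVD([r₁ r₂ r₃]) → R = UVᵀ:
  R  [+0.89748 +0.36252 +0.25123]
  R  [-0.23563 +0.87559 -0.42169]
  R  [-0.37284 +0.31926 +0.87124]
t = (-0.19961, +0.10322, +0.81930) m
tr R = 2.644310; θ = arccos((tr R − 1)/2) = 0.605610 rad = 34.699°
axis k = ((R−Rᵀ)₃₂, (R−Rᵀ)₁₃, (R−Rᵀ)₂₁) / (2 sinθ) = (+0.650794, +0.548137, -0.525369)
rvec = θ·k = (+0.394127, +0.331958, -0.318169)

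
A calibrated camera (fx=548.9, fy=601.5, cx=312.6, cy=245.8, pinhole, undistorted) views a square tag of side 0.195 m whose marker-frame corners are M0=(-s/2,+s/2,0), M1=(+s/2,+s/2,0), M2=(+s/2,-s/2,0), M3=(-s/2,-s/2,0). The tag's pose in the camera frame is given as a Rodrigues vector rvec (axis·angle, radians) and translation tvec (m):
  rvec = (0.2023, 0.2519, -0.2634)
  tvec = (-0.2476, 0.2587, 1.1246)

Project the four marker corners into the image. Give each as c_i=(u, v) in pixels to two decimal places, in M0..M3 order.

Intrinsics K: fx=548.9, fy=601.5, cx=312.6, cy=245.8
Marker side s = 0.195 m; corners in marker frame (Z=0):
  M0 = (-0.0975, +0.0975, 0)
  M1 = (+0.0975, +0.0975, 0)
  M2 = (+0.0975, -0.0975, 0)
  M3 = (-0.0975, -0.0975, 0)
rvec = (0.2023, 0.2519, -0.2634), |rvec| = θ = 0.41684 rad = 23.883°
Rodrigues: sinθ=0.40488, 1−cosθ=0.08563; R = I + sinθ·[k]× + (1−cosθ)·[k]×²:
    [+0.93454 +0.28095 +0.21841]
    [-0.23073 +0.94564 -0.22919]
    [-0.27093 +0.16379 +0.94856]
t = (-0.2476, 0.2587, 1.1246) m
M0: Pc = R·M0+t = (-0.31132, +0.37340, +1.16699); u = 548.9·(-0.31132)/1.16699 + 312.6 = 166.1661, v = 601.5·(+0.37340)/1.16699 + 245.8 = 438.2596
M1: Pc = R·M1+t = (-0.12909, +0.32840, +1.11415); u = 548.9·(-0.12909)/1.11415 + 312.6 = 249.0026, v = 601.5·(+0.32840)/1.11415 + 245.8 = 423.0961
M2: Pc = R·M2+t = (-0.18388, +0.14400, +1.08221); u = 548.9·(-0.18388)/1.08221 + 312.6 = 219.3384, v = 601.5·(+0.14400)/1.08221 + 245.8 = 325.8382
M3: Pc = R·M3+t = (-0.36611, +0.18900, +1.13505); u = 548.9·(-0.36611)/1.13505 + 312.6 = 135.5516, v = 601.5·(+0.18900)/1.13505 + 245.8 = 345.9554

c0=(166.17, 438.26) c1=(249.00, 423.10) c2=(219.34, 325.84) c3=(135.55, 345.96)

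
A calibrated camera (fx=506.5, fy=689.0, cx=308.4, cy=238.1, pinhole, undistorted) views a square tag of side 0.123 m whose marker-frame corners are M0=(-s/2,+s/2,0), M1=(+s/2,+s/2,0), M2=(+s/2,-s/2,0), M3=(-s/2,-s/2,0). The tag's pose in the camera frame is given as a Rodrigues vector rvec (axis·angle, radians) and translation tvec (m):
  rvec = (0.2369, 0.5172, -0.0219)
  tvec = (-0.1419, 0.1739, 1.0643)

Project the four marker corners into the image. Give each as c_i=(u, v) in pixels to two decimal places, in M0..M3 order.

c0=(221.35, 381.94) c1=(268.04, 393.40) c2=(262.07, 316.74) c3=(214.55, 309.29)

Intrinsics K: fx=506.5, fy=689.0, cx=308.4, cy=238.1
Marker side s = 0.123 m; corners in marker frame (Z=0):
  M0 = (-0.0615, +0.0615, 0)
  M1 = (+0.0615, +0.0615, 0)
  M2 = (+0.0615, -0.0615, 0)
  M3 = (-0.0615, -0.0615, 0)
rvec = (0.2369, 0.5172, -0.0219), |rvec| = θ = 0.56930 rad = 32.618°
Rodrigues: sinθ=0.53904, 1−cosθ=0.15772; R = I + sinθ·[k]× + (1−cosθ)·[k]×²:
    [+0.86959 +0.08036 +0.48719]
    [+0.03889 +0.97246 -0.22982]
    [-0.49224 +0.21880 +0.84251]
t = (-0.1419, 0.1739, 1.0643) m
M0: Pc = R·M0+t = (-0.19044, +0.23131, +1.10803); u = 506.5·(-0.19044)/1.10803 + 308.4 = 221.3475, v = 689.0·(+0.23131)/1.10803 + 238.1 = 381.9370
M1: Pc = R·M1+t = (-0.08348, +0.23610, +1.04748); u = 506.5·(-0.08348)/1.04748 + 308.4 = 268.0351, v = 689.0·(+0.23610)/1.04748 + 238.1 = 393.3973
M2: Pc = R·M2+t = (-0.09336, +0.11649, +1.02057); u = 506.5·(-0.09336)/1.02057 + 308.4 = 262.0652, v = 689.0·(+0.11649)/1.02057 + 238.1 = 316.7409
M3: Pc = R·M3+t = (-0.20032, +0.11170, +1.08112); u = 506.5·(-0.20032)/1.08112 + 308.4 = 214.5496, v = 689.0·(+0.11170)/1.08112 + 238.1 = 309.2883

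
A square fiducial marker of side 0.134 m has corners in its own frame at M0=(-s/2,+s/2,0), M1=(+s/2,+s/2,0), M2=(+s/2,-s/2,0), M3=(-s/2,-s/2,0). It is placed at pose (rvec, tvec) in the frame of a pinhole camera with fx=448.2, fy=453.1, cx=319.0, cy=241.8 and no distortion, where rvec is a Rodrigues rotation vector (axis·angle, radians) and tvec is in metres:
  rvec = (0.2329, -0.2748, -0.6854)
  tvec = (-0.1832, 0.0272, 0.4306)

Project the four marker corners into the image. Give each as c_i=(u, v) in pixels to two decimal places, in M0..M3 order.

c0=(121.62, 366.66) c1=(227.72, 275.13) c2=(135.28, 170.29) c3=(13.15, 264.97)

Intrinsics K: fx=448.2, fy=453.1, cx=319.0, cy=241.8
Marker side s = 0.134 m; corners in marker frame (Z=0):
  M0 = (-0.0670, +0.0670, 0)
  M1 = (+0.0670, +0.0670, 0)
  M2 = (+0.0670, -0.0670, 0)
  M3 = (-0.0670, -0.0670, 0)
rvec = (0.2329, -0.2748, -0.6854), |rvec| = θ = 0.77429 rad = 44.364°
Rodrigues: sinθ=0.69921, 1−cosθ=0.28508; R = I + sinθ·[k]× + (1−cosθ)·[k]×²:
    [+0.74071 +0.58850 -0.32406]
    [-0.64937 +0.75082 -0.12075]
    [+0.17225 +0.29988 +0.93830]
t = (-0.1832, 0.0272, 0.4306) m
M0: Pc = R·M0+t = (-0.19340, +0.12101, +0.43915); u = 448.2·(-0.19340)/0.43915 + 319.0 = 121.6174, v = 453.1·(+0.12101)/0.43915 + 241.8 = 366.6567
M1: Pc = R·M1+t = (-0.09414, +0.03400, +0.46223); u = 448.2·(-0.09414)/0.46223 + 319.0 = 227.7152, v = 453.1·(+0.03400)/0.46223 + 241.8 = 275.1256
M2: Pc = R·M2+t = (-0.17300, -0.06661, +0.42205); u = 448.2·(-0.17300)/0.42205 + 319.0 = 135.2780, v = 453.1·(-0.06661)/0.42205 + 241.8 = 170.2861
M3: Pc = R·M3+t = (-0.27226, +0.02040, +0.39897); u = 448.2·(-0.27226)/0.39897 + 319.0 = 13.1464, v = 453.1·(+0.02040)/0.39897 + 241.8 = 264.9709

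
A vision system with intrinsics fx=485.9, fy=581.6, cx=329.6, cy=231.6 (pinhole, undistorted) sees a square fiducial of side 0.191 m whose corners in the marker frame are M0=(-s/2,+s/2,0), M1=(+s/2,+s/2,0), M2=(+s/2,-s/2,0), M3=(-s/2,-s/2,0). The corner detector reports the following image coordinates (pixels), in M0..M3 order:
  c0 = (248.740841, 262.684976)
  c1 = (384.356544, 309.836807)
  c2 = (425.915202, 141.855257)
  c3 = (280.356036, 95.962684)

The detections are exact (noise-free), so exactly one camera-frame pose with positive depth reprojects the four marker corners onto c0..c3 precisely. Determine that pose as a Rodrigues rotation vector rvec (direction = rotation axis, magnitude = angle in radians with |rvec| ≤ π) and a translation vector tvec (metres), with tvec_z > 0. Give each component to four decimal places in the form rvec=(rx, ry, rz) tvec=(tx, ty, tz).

rvec=(0.2024, 0.1130, 0.2641) tvec=(0.0049, -0.0290, 0.6345)

Intrinsics K: fx=485.9, fy=581.6, cx=329.6, cy=231.6
Marker side s = 0.191 m; corners in marker frame (Z=0):
  M0 = (-0.0955, +0.0955, 0)
  M1 = (+0.0955, +0.0955, 0)
  M2 = (+0.0955, -0.0955, 0)
  M3 = (-0.0955, -0.0955, 0)
Detected image corners:
  c0 = (248.740841, 262.684976) px
  c1 = (384.356544, 309.836807) px
  c2 = (425.915202, 141.855257) px
  c3 = (280.356036, 95.962684) px
Planar DLT: solve 8×8 A·h = b for H (H[2,2]=1):
  H  [+690.78028 -78.79791 +333.36452]
  H  [+216.78754 +944.16627 +204.97315]
  H  [-0.13273 +0.33576 +1.00000]
B = K⁻¹H; ‖b₁‖=1.576057, ‖b₂‖=1.576057; λ = 2/(‖b₁‖+‖b₂‖) = 0.634495, sign → tz>0 ⇒ λ=+0.634495
r₁ = λ·B[:,0] = (+0.95916,+0.27004,-0.08422); r₂ = λ·B[:,1] = (-0.24741,+0.94520,+0.21304)
r₃ = r₁×r₂ = (+0.13713,-0.18350,+0.97341); SVD([r₁ r₂ r₃]) → R = UVᵀ:
  R  [+0.95916 -0.24741 +0.13713]
  R  [+0.27004 +0.94520 -0.18350]
  R  [-0.08422 +0.21304 +0.97341]
t = (+0.00492, -0.02905, +0.63449) m
tr R = 2.877767; θ = arccos((tr R − 1)/2) = 0.351424 rad = 20.135°
axis k = ((R−Rᵀ)₃₂, (R−Rᵀ)₁₃, (R−Rᵀ)₂₁) / (2 sinθ) = (+0.575972, +0.321513, +0.751589)
rvec = θ·k = (+0.202410, +0.112987, +0.264126)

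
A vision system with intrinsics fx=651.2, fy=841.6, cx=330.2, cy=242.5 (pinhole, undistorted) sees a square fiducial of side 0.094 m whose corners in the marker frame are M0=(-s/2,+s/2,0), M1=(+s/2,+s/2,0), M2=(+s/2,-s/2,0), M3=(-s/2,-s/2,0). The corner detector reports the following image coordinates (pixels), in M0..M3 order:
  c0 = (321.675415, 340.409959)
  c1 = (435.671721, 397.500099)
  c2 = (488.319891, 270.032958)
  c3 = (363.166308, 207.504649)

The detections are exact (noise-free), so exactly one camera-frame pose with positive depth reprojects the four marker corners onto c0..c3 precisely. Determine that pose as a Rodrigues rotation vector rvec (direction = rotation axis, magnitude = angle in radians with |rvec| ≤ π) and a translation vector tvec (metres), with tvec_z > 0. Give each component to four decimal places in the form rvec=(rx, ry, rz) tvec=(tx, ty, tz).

Intrinsics K: fx=651.2, fy=841.6, cx=330.2, cy=242.5
Marker side s = 0.094 m; corners in marker frame (Z=0):
  M0 = (-0.0470, +0.0470, 0)
  M1 = (+0.0470, +0.0470, 0)
  M2 = (+0.0470, -0.0470, 0)
  M3 = (-0.0470, -0.0470, 0)
Detected image corners:
  c0 = (321.675415, 340.409959) px
  c1 = (435.671721, 397.500099) px
  c2 = (488.319891, 270.032958) px
  c3 = (363.166308, 207.504649) px
Planar DLT: solve 8×8 A·h = b for H (H[2,2]=1):
  H  [+1265.34969 -103.02685 +401.08693]
  H  [+631.92767 +1685.41812 +306.87303]
  H  [-0.00986 +0.98875 +1.00000]
B = K⁻¹H; ‖b₁‖=2.088847, ‖b₂‖=2.088847; λ = 2/(‖b₁‖+‖b₂‖) = 0.478733, sign → tz>0 ⇒ λ=+0.478733
r₁ = λ·B[:,0] = (+0.93262,+0.36082,-0.00472); r₂ = λ·B[:,1] = (-0.31576,+0.82234,+0.47335)
r₃ = r₁×r₂ = (+0.17468,-0.43997,+0.88086); SVD([r₁ r₂ r₃]) → R = UVᵀ:
  R  [+0.93262 -0.31576 +0.17468]
  R  [+0.36082 +0.82234 -0.43997]
  R  [-0.00472 +0.47335 +0.88086]
t = (+0.05211, +0.03662, +0.47873) m
tr R = 2.635820; θ = arccos((tr R − 1)/2) = 0.613027 rad = 35.124°
axis k = ((R−Rᵀ)₃₂, (R−Rᵀ)₁₃, (R−Rᵀ)₂₁) / (2 sinθ) = (+0.793709, +0.155905, +0.587979)
rvec = θ·k = (+0.486565, +0.095574, +0.360447)

rvec=(0.4866, 0.0956, 0.3604) tvec=(0.0521, 0.0366, 0.4787)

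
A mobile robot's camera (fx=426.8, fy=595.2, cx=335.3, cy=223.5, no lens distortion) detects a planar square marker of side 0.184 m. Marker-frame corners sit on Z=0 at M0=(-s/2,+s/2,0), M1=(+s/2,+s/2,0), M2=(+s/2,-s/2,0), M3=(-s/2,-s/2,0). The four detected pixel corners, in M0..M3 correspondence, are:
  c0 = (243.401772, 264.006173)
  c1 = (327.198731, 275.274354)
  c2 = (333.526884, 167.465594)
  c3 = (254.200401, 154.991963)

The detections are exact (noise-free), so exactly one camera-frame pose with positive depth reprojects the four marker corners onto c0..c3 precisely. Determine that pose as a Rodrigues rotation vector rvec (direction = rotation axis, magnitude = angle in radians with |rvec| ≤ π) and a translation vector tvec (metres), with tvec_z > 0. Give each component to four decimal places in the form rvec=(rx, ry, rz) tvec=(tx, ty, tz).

rvec=(-0.2776, -0.1028, 0.0907) tvec=(-0.1022, -0.0153, 0.9637)

Intrinsics K: fx=426.8, fy=595.2, cx=335.3, cy=223.5
Marker side s = 0.184 m; corners in marker frame (Z=0):
  M0 = (-0.0920, +0.0920, 0)
  M1 = (+0.0920, +0.0920, 0)
  M2 = (+0.0920, -0.0920, 0)
  M3 = (-0.0920, -0.0920, 0)
Detected image corners:
  c0 = (243.401772, 264.006173) px
  c1 = (327.198731, 275.274354) px
  c2 = (333.526884, 167.465594) px
  c3 = (254.200401, 154.991963) px
Planar DLT: solve 8×8 A·h = b for H (H[2,2]=1):
  H  [+469.58702 -129.90277 +290.04062]
  H  [+84.42068 +527.07103 +214.04739]
  H  [+0.09199 -0.28823 +1.00000]
B = K⁻¹H; ‖b₁‖=1.037651, ‖b₂‖=1.037651; λ = 2/(‖b₁‖+‖b₂‖) = 0.963715, sign → tz>0 ⇒ λ=+0.963715
r₁ = λ·B[:,0] = (+0.99068,+0.10340,+0.08865); r₂ = λ·B[:,1] = (-0.07510,+0.95771,-0.27777)
r₃ = r₁×r₂ = (-0.11362,+0.26852,+0.95655); SVD([r₁ r₂ r₃]) → R = UVᵀ:
  R  [+0.99068 -0.07510 -0.11362]
  R  [+0.10340 +0.95771 +0.26852]
  R  [+0.08865 -0.27777 +0.95655]
t = (-0.10220, -0.01531, +0.96372) m
tr R = 2.904937; θ = arccos((tr R − 1)/2) = 0.309557 rad = 17.736°
axis k = ((R−Rᵀ)₃₂, (R−Rᵀ)₁₃, (R−Rᵀ)₂₁) / (2 sinθ) = (-0.896629, -0.331999, +0.292974)
rvec = θ·k = (-0.277557, -0.102773, +0.090692)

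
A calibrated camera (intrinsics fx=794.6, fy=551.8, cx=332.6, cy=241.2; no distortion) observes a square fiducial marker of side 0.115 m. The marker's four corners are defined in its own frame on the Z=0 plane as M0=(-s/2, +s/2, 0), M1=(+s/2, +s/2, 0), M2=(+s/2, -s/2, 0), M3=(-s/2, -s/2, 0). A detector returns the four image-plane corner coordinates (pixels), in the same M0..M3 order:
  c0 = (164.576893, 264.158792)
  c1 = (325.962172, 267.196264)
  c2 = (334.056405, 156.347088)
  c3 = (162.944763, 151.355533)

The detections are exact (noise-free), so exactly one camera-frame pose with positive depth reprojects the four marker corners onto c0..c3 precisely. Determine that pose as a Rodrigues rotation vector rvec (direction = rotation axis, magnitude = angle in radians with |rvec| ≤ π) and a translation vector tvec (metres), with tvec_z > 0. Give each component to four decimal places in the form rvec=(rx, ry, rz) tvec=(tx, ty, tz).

Intrinsics K: fx=794.6, fy=551.8, cx=332.6, cy=241.2
Marker side s = 0.115 m; corners in marker frame (Z=0):
  M0 = (-0.0575, +0.0575, 0)
  M1 = (+0.0575, +0.0575, 0)
  M2 = (+0.0575, -0.0575, 0)
  M3 = (-0.0575, -0.0575, 0)
Detected image corners:
  c0 = (164.576893, 264.158792) px
  c1 = (325.962172, 267.196264) px
  c2 = (334.056405, 156.347088) px
  c3 = (162.944763, 151.355533) px
Planar DLT: solve 8×8 A·h = b for H (H[2,2]=1):
  H  [+1477.37768 +97.82012 +247.47609]
  H  [+62.68219 +1079.59659 +211.42378]
  H  [+0.13359 +0.51134 +1.00000]
B = K⁻¹H; ‖b₁‖=1.809137, ‖b₂‖=1.809137; λ = 2/(‖b₁‖+‖b₂‖) = 0.552750, sign → tz>0 ⇒ λ=+0.552750
r₁ = λ·B[:,0] = (+0.99680,+0.03051,+0.07384); r₂ = λ·B[:,1] = (-0.05026,+0.95791,+0.28264)
r₃ = r₁×r₂ = (-0.06211,-0.28545,+0.95638); SVD([r₁ r₂ r₃]) → R = UVᵀ:
  R  [+0.99680 -0.05026 -0.06211]
  R  [+0.03051 +0.95791 -0.28545]
  R  [+0.07384 +0.28264 +0.95638]
t = (-0.05921, -0.02983, +0.55275) m
tr R = 2.911091; θ = arccos((tr R − 1)/2) = 0.299293 rad = 17.148°
axis k = ((R−Rᵀ)₃₂, (R−Rᵀ)₁₃, (R−Rᵀ)₂₁) / (2 sinθ) = (+0.963371, -0.230555, +0.136973)
rvec = θ·k = (+0.288330, -0.069003, +0.040995)

rvec=(0.2883, -0.0690, 0.0410) tvec=(-0.0592, -0.0298, 0.5527)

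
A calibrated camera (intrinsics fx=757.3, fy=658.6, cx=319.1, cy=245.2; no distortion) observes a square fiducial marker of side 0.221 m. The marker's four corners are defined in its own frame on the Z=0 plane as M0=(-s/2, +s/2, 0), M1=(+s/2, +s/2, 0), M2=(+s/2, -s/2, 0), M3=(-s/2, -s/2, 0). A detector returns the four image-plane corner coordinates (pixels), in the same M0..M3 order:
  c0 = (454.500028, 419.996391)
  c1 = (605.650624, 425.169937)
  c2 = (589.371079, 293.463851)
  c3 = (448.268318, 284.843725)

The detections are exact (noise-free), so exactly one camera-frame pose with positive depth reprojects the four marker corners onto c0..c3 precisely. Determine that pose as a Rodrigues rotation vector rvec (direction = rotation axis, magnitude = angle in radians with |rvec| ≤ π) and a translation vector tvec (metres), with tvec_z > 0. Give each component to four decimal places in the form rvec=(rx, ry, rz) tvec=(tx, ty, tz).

rvec=(-0.3542, -0.1577, 0.0500) tvec=(0.2958, 0.1787, 1.0861)

Intrinsics K: fx=757.3, fy=658.6, cx=319.1, cy=245.2
Marker side s = 0.221 m; corners in marker frame (Z=0):
  M0 = (-0.1105, +0.1105, 0)
  M1 = (+0.1105, +0.1105, 0)
  M2 = (+0.1105, -0.1105, 0)
  M3 = (-0.1105, -0.1105, 0)
Detected image corners:
  c0 = (454.500028, 419.996391) px
  c1 = (605.650624, 425.169937) px
  c2 = (589.371079, 293.463851) px
  c3 = (448.268318, 284.843725) px
Planar DLT: solve 8×8 A·h = b for H (H[2,2]=1):
  H  [+730.41044 -117.30161 +525.32540]
  H  [+78.99102 +489.25493 +353.54985]
  H  [+0.13350 -0.32142 +1.00000]
B = K⁻¹H; ‖b₁‖=0.920684, ‖b₂‖=0.920684; λ = 2/(‖b₁‖+‖b₂‖) = 1.086149, sign → tz>0 ⇒ λ=+1.086149
r₁ = λ·B[:,0] = (+0.98649,+0.07629,+0.14500); r₂ = λ·B[:,1] = (-0.02114,+0.93684,-0.34911)
r₃ = r₁×r₂ = (-0.16247,+0.34133,+0.92580); SVD([r₁ r₂ r₃]) → R = UVᵀ:
  R  [+0.98649 -0.02114 -0.16247]
  R  [+0.07629 +0.93684 +0.34133]
  R  [+0.14500 -0.34911 +0.92580]
t = (+0.29578, +0.17869, +1.08615) m
tr R = 2.849127; θ = arccos((tr R − 1)/2) = 0.390908 rad = 22.397°
axis k = ((R−Rᵀ)₃₂, (R−Rᵀ)₁₃, (R−Rᵀ)₂₁) / (2 sinθ) = (-0.906018, -0.403470, +0.127844)
rvec = θ·k = (-0.354169, -0.157719, +0.049975)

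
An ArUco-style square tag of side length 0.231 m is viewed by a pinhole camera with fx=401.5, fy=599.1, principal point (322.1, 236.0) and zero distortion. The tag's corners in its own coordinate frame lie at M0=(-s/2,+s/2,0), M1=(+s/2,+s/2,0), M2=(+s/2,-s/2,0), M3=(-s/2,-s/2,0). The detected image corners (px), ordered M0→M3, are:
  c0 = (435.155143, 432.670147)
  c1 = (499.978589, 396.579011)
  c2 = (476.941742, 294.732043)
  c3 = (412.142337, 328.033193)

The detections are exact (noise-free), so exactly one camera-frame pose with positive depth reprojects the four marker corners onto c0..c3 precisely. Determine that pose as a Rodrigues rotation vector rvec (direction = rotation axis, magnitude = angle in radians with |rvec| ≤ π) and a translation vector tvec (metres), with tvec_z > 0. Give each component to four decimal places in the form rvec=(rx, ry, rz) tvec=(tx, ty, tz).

rvec=(-0.0701, -0.1260, -0.3050) tvec=(0.4314, 0.2725, 1.2898)

Intrinsics K: fx=401.5, fy=599.1, cx=322.1, cy=236.0
Marker side s = 0.231 m; corners in marker frame (Z=0):
  M0 = (-0.1155, +0.1155, 0)
  M1 = (+0.1155, +0.1155, 0)
  M2 = (+0.1155, -0.1155, 0)
  M3 = (-0.1155, -0.1155, 0)
Detected image corners:
  c0 = (435.155143, 432.670147) px
  c1 = (499.978589, 396.579011) px
  c2 = (476.941742, 294.732043) px
  c3 = (412.142337, 328.033193) px
Planar DLT: solve 8×8 A·h = b for H (H[2,2]=1):
  H  [+328.01048 +82.08877 +456.39253]
  H  [-112.41085 +432.86415 +362.56524]
  H  [+0.10403 -0.03856 +1.00000]
B = K⁻¹H; ‖b₁‖=0.775319, ‖b₂‖=0.775319; λ = 2/(‖b₁‖+‖b₂‖) = 1.289792, sign → tz>0 ⇒ λ=+1.289792
r₁ = λ·B[:,0] = (+0.94607,-0.29486,+0.13417); r₂ = λ·B[:,1] = (+0.30361,+0.95150,-0.04974)
r₃ = r₁×r₂ = (-0.11300,+0.08779,+0.98971); SVD([r₁ r₂ r₃]) → R = UVᵀ:
  R  [+0.94607 +0.30361 -0.11300]
  R  [-0.29486 +0.95150 +0.08779]
  R  [+0.13417 -0.04974 +0.98971]
t = (+0.43141, +0.27248, +1.28979) m
tr R = 2.887281; θ = arccos((tr R − 1)/2) = 0.337334 rad = 19.328°
axis k = ((R−Rᵀ)₃₂, (R−Rᵀ)₁₃, (R−Rᵀ)₂₁) / (2 sinθ) = (-0.207763, -0.373403, -0.904104)
rvec = θ·k = (-0.070086, -0.125961, -0.304985)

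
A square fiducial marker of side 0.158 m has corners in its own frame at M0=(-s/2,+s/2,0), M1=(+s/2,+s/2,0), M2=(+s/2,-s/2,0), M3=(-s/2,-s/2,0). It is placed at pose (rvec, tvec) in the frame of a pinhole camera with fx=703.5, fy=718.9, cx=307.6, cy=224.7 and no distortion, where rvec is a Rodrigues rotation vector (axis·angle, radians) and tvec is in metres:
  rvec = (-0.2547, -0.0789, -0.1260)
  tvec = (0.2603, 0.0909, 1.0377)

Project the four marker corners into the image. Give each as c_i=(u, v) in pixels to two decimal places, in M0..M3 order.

Intrinsics K: fx=703.5, fy=718.9, cx=307.6, cy=224.7
Marker side s = 0.158 m; corners in marker frame (Z=0):
  M0 = (-0.0790, +0.0790, 0)
  M1 = (+0.0790, +0.0790, 0)
  M2 = (+0.0790, -0.0790, 0)
  M3 = (-0.0790, -0.0790, 0)
rvec = (-0.2547, -0.0789, -0.1260), |rvec| = θ = 0.29491 rad = 16.897°
Rodrigues: sinθ=0.29066, 1−cosθ=0.04317; R = I + sinθ·[k]× + (1−cosθ)·[k]×²:
    [+0.98903 +0.13416 -0.06183]
    [-0.11421 +0.95992 +0.25596]
    [+0.09369 -0.24609 +0.96471]
t = (0.2603, 0.0909, 1.0377) m
M0: Pc = R·M0+t = (+0.19277, +0.17576, +1.01086); u = 703.5·(+0.19277)/1.01086 + 307.6 = 441.7537, v = 718.9·(+0.17576)/1.01086 + 224.7 = 349.6937
M1: Pc = R·M1+t = (+0.34903, +0.15771, +1.02566); u = 703.5·(+0.34903)/1.02566 + 307.6 = 547.0006, v = 718.9·(+0.15771)/1.02566 + 224.7 = 335.2420
M2: Pc = R·M2+t = (+0.32783, +0.00604, +1.06454); u = 703.5·(+0.32783)/1.06454 + 307.6 = 524.2488, v = 718.9·(+0.00604)/1.06454 + 224.7 = 228.7817
M3: Pc = R·M3+t = (+0.17157, +0.02409, +1.04974); u = 703.5·(+0.17157)/1.04974 + 307.6 = 422.5793, v = 718.9·(+0.02409)/1.04974 + 224.7 = 241.1969

c0=(441.75, 349.69) c1=(547.00, 335.24) c2=(524.25, 228.78) c3=(422.58, 241.20)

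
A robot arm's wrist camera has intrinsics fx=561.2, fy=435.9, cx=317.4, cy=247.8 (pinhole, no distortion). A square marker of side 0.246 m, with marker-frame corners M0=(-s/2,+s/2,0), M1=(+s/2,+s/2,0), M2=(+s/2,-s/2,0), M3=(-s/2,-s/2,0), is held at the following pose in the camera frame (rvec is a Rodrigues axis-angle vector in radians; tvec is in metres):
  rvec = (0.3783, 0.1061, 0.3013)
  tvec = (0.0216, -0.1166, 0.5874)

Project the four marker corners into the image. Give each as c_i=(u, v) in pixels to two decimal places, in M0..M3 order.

Intrinsics K: fx=561.2, fy=435.9, cx=317.4, cy=247.8
Marker side s = 0.246 m; corners in marker frame (Z=0):
  M0 = (-0.1230, +0.1230, 0)
  M1 = (+0.1230, +0.1230, 0)
  M2 = (+0.1230, -0.1230, 0)
  M3 = (-0.1230, -0.1230, 0)
rvec = (0.3783, 0.1061, 0.3013), |rvec| = θ = 0.49513 rad = 28.369°
Rodrigues: sinθ=0.47514, 1−cosθ=0.12009; R = I + sinθ·[k]× + (1−cosθ)·[k]×²:
    [+0.95001 -0.26948 +0.15765]
    [+0.30880 +0.88542 -0.34737]
    [-0.04598 +0.37869 +0.92438]
t = (0.0216, -0.1166, 0.5874) m
M0: Pc = R·M0+t = (-0.12840, -0.04568, +0.63963); u = 561.2·(-0.12840)/0.63963 + 317.4 = 204.7472, v = 435.9·(-0.04568)/0.63963 + 247.8 = 216.6729
M1: Pc = R·M1+t = (+0.10531, +0.03029, +0.62832); u = 561.2·(+0.10531)/0.62832 + 317.4 = 411.4563, v = 435.9·(+0.03029)/0.62832 + 247.8 = 268.8135
M2: Pc = R·M2+t = (+0.17160, -0.18752, +0.53517); u = 561.2·(+0.17160)/0.53517 + 317.4 = 497.3454, v = 435.9·(-0.18752)/0.53517 + 247.8 = 95.0585
M3: Pc = R·M3+t = (-0.06211, -0.26349, +0.54648); u = 561.2·(-0.06211)/0.54648 + 317.4 = 253.6207, v = 435.9·(-0.26349)/0.54648 + 247.8 = 37.6261

c0=(204.75, 216.67) c1=(411.46, 268.81) c2=(497.35, 95.06) c3=(253.62, 37.63)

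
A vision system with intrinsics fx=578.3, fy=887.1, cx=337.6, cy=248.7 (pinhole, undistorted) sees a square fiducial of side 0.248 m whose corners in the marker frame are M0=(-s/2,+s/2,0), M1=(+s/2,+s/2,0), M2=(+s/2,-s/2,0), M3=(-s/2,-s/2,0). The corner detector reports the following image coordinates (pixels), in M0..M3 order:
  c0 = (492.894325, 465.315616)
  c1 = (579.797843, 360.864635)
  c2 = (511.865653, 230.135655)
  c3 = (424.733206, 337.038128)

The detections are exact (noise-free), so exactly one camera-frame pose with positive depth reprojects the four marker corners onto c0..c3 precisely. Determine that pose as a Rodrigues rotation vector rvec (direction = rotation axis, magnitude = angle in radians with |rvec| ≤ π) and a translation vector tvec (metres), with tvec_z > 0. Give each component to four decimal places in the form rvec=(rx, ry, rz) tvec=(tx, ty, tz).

rvec=(0.0721, 0.0325, -0.6850) tvec=(0.3705, 0.1470, 1.3009)

Intrinsics K: fx=578.3, fy=887.1, cx=337.6, cy=248.7
Marker side s = 0.248 m; corners in marker frame (Z=0):
  M0 = (-0.1240, +0.1240, 0)
  M1 = (+0.1240, +0.1240, 0)
  M2 = (+0.1240, -0.1240, 0)
  M3 = (-0.1240, -0.1240, 0)
Detected image corners:
  c0 = (492.894325, 465.315616) px
  c1 = (579.797843, 360.864635) px
  c2 = (511.865653, 230.135655) px
  c3 = (424.733206, 337.038128) px
Planar DLT: solve 8×8 A·h = b for H (H[2,2]=1):
  H  [+330.12442 +295.94055 +502.28092]
  H  [-440.48018 +537.11363 +348.95375]
  H  [-0.04131 +0.04291 +1.00000]
B = K⁻¹H; ‖b₁‖=0.768687, ‖b₂‖=0.768687; λ = 2/(‖b₁‖+‖b₂‖) = 1.300919, sign → tz>0 ⇒ λ=+1.300919
r₁ = λ·B[:,0] = (+0.77401,-0.63089,-0.05374); r₂ = λ·B[:,1] = (+0.63314,+0.77202,+0.05583)
r₃ = r₁×r₂ = (+0.00627,-0.07724,+0.99699); SVD([r₁ r₂ r₃]) → R = UVᵀ:
  R  [+0.77401 +0.63314 +0.00627]
  R  [-0.63089 +0.77202 -0.07724]
  R  [-0.05374 +0.05583 +0.99699]
t = (+0.37046, +0.14702, +1.30092) m
tr R = 2.543019; θ = arccos((tr R − 1)/2) = 0.689586 rad = 39.510°
axis k = ((R−Rᵀ)₃₂, (R−Rᵀ)₁₃, (R−Rᵀ)₂₁) / (2 sinθ) = (+0.104576, +0.047165, -0.993398)
rvec = θ·k = (+0.072114, +0.032524, -0.685033)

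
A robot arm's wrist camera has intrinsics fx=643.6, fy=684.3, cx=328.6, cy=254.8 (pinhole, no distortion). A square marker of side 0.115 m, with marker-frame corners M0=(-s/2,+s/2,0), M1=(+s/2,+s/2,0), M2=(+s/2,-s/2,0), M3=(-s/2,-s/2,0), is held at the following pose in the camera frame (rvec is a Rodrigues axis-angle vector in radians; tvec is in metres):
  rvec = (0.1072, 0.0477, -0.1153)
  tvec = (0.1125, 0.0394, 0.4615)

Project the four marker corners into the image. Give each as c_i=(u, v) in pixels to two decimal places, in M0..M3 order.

Intrinsics K: fx=643.6, fy=684.3, cx=328.6, cy=254.8
Marker side s = 0.115 m; corners in marker frame (Z=0):
  M0 = (-0.0575, +0.0575, 0)
  M1 = (+0.0575, +0.0575, 0)
  M2 = (+0.0575, -0.0575, 0)
  M3 = (-0.0575, -0.0575, 0)
rvec = (0.1072, 0.0477, -0.1153), |rvec| = θ = 0.16450 rad = 9.425°
Rodrigues: sinθ=0.16376, 1−cosθ=0.01350; R = I + sinθ·[k]× + (1−cosθ)·[k]×²:
    [+0.99223 +0.11733 +0.04132]
    [-0.11223 +0.98763 -0.10946]
    [-0.05365 +0.10397 +0.99313]
t = (0.1125, 0.0394, 0.4615) m
M0: Pc = R·M0+t = (+0.06219, +0.10264, +0.47056); u = 643.6·(+0.06219)/0.47056 + 328.6 = 413.6630, v = 684.3·(+0.10264)/0.47056 + 254.8 = 404.0638
M1: Pc = R·M1+t = (+0.17630, +0.08974, +0.46439); u = 643.6·(+0.17630)/0.46439 + 328.6 = 572.9330, v = 684.3·(+0.08974)/0.46439 + 254.8 = 387.0288
M2: Pc = R·M2+t = (+0.16281, -0.02384, +0.45244); u = 643.6·(+0.16281)/0.45244 + 328.6 = 560.1959, v = 684.3·(-0.02384)/0.45244 + 254.8 = 218.7392
M3: Pc = R·M3+t = (+0.04870, -0.01094, +0.45861); u = 643.6·(+0.04870)/0.45861 + 328.6 = 396.9448, v = 684.3·(-0.01094)/0.45861 + 254.8 = 238.4824

c0=(413.66, 404.06) c1=(572.93, 387.03) c2=(560.20, 218.74) c3=(396.94, 238.48)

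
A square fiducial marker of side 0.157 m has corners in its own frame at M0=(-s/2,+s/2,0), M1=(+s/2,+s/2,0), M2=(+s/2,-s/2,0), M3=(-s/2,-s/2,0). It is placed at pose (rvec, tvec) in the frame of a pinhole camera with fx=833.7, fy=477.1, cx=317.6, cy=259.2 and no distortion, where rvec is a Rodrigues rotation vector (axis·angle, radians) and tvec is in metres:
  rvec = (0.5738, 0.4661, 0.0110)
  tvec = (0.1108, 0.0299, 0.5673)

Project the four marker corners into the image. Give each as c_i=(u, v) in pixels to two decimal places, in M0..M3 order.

c0=(382.16, 322.58) c1=(593.44, 347.80) c2=(608.34, 234.58) c3=(364.13, 219.04)

Intrinsics K: fx=833.7, fy=477.1, cx=317.6, cy=259.2
Marker side s = 0.157 m; corners in marker frame (Z=0):
  M0 = (-0.0785, +0.0785, 0)
  M1 = (+0.0785, +0.0785, 0)
  M2 = (+0.0785, -0.0785, 0)
  M3 = (-0.0785, -0.0785, 0)
rvec = (0.5738, 0.4661, 0.0110), |rvec| = θ = 0.73934 rad = 42.361°
Rodrigues: sinθ=0.67380, 1−cosθ=0.26108; R = I + sinθ·[k]× + (1−cosθ)·[k]×²:
    [+0.89618 +0.11772 +0.42780]
    [+0.13777 +0.84268 -0.52049]
    [-0.42177 +0.52538 +0.73897]
t = (0.1108, 0.0299, 0.5673) m
M0: Pc = R·M0+t = (+0.04969, +0.08524, +0.64165); u = 833.7·(+0.04969)/0.64165 + 317.6 = 382.1637, v = 477.1·(+0.08524)/0.64165 + 259.2 = 322.5771
M1: Pc = R·M1+t = (+0.19039, +0.10687, +0.57543); u = 833.7·(+0.19039)/0.57543 + 317.6 = 593.4418, v = 477.1·(+0.10687)/0.57543 + 259.2 = 347.8035
M2: Pc = R·M2+t = (+0.17191, -0.02544, +0.49295); u = 833.7·(+0.17191)/0.49295 + 317.6 = 608.3414, v = 477.1·(-0.02544)/0.49295 + 259.2 = 234.5820
M3: Pc = R·M3+t = (+0.03121, -0.04707, +0.55917); u = 833.7·(+0.03121)/0.55917 + 317.6 = 364.1322, v = 477.1·(-0.04707)/0.55917 + 259.2 = 219.0422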